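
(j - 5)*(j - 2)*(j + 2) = j^3 - 5*j^2 - 4*j + 20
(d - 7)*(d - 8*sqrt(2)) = d^2 - 8*sqrt(2)*d - 7*d + 56*sqrt(2)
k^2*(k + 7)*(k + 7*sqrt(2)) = k^4 + 7*k^3 + 7*sqrt(2)*k^3 + 49*sqrt(2)*k^2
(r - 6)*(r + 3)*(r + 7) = r^3 + 4*r^2 - 39*r - 126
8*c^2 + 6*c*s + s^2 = (2*c + s)*(4*c + s)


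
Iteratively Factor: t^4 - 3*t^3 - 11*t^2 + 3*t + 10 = (t - 5)*(t^3 + 2*t^2 - t - 2) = (t - 5)*(t - 1)*(t^2 + 3*t + 2) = (t - 5)*(t - 1)*(t + 1)*(t + 2)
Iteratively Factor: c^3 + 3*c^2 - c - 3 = (c - 1)*(c^2 + 4*c + 3) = (c - 1)*(c + 1)*(c + 3)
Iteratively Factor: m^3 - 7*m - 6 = (m + 1)*(m^2 - m - 6) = (m + 1)*(m + 2)*(m - 3)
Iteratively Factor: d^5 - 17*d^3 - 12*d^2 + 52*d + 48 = (d + 3)*(d^4 - 3*d^3 - 8*d^2 + 12*d + 16) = (d - 4)*(d + 3)*(d^3 + d^2 - 4*d - 4) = (d - 4)*(d - 2)*(d + 3)*(d^2 + 3*d + 2) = (d - 4)*(d - 2)*(d + 2)*(d + 3)*(d + 1)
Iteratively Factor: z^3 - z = (z - 1)*(z^2 + z) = z*(z - 1)*(z + 1)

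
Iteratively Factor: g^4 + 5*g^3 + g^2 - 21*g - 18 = (g - 2)*(g^3 + 7*g^2 + 15*g + 9) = (g - 2)*(g + 1)*(g^2 + 6*g + 9) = (g - 2)*(g + 1)*(g + 3)*(g + 3)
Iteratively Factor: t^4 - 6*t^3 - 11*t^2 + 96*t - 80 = (t + 4)*(t^3 - 10*t^2 + 29*t - 20) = (t - 1)*(t + 4)*(t^2 - 9*t + 20) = (t - 5)*(t - 1)*(t + 4)*(t - 4)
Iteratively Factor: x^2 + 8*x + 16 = (x + 4)*(x + 4)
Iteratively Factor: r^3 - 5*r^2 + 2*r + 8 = (r - 4)*(r^2 - r - 2) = (r - 4)*(r + 1)*(r - 2)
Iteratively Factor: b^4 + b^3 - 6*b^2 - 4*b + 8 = (b - 1)*(b^3 + 2*b^2 - 4*b - 8) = (b - 2)*(b - 1)*(b^2 + 4*b + 4) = (b - 2)*(b - 1)*(b + 2)*(b + 2)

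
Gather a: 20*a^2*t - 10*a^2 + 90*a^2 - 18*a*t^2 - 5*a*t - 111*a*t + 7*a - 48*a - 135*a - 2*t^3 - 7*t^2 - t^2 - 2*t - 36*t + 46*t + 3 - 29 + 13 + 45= a^2*(20*t + 80) + a*(-18*t^2 - 116*t - 176) - 2*t^3 - 8*t^2 + 8*t + 32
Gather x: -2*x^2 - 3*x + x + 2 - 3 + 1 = -2*x^2 - 2*x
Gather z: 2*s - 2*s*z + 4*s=-2*s*z + 6*s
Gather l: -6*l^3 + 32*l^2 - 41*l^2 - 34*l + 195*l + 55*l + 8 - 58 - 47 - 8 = -6*l^3 - 9*l^2 + 216*l - 105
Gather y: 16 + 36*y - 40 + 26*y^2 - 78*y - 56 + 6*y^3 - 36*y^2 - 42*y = 6*y^3 - 10*y^2 - 84*y - 80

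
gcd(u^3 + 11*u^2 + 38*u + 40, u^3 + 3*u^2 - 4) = u + 2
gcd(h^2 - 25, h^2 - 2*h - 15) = h - 5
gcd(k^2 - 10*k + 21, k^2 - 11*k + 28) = k - 7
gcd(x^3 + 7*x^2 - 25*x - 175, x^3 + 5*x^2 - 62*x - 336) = x + 7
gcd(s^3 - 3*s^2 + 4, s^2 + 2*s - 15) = 1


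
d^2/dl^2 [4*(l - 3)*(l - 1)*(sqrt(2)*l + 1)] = 24*sqrt(2)*l - 32*sqrt(2) + 8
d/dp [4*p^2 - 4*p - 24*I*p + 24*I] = 8*p - 4 - 24*I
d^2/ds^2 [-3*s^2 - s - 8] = -6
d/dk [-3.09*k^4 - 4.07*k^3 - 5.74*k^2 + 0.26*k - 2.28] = -12.36*k^3 - 12.21*k^2 - 11.48*k + 0.26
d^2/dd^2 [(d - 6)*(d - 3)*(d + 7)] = 6*d - 4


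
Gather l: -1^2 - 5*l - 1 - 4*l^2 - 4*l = -4*l^2 - 9*l - 2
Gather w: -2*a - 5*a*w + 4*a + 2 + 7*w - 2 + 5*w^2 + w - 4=2*a + 5*w^2 + w*(8 - 5*a) - 4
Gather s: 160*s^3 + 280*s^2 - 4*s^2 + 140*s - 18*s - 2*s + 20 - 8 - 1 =160*s^3 + 276*s^2 + 120*s + 11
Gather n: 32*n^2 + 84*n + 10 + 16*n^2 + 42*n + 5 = 48*n^2 + 126*n + 15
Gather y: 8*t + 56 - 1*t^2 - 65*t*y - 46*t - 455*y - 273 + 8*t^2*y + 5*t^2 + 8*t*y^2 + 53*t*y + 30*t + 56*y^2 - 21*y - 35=4*t^2 - 8*t + y^2*(8*t + 56) + y*(8*t^2 - 12*t - 476) - 252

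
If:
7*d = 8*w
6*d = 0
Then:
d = 0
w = 0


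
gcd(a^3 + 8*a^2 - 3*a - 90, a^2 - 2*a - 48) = a + 6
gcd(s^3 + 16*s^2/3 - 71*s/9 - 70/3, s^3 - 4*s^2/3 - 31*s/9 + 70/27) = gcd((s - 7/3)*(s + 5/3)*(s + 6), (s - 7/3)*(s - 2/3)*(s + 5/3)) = s^2 - 2*s/3 - 35/9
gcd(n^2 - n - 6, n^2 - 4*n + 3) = n - 3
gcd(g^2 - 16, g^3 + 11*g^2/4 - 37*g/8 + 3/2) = g + 4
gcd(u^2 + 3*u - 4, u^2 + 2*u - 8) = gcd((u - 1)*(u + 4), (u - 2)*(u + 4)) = u + 4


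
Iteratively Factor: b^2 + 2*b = (b)*(b + 2)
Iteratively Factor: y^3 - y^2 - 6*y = (y - 3)*(y^2 + 2*y) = (y - 3)*(y + 2)*(y)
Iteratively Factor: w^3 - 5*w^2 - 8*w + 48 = (w - 4)*(w^2 - w - 12) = (w - 4)^2*(w + 3)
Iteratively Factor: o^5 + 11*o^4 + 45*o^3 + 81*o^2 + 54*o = (o)*(o^4 + 11*o^3 + 45*o^2 + 81*o + 54) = o*(o + 3)*(o^3 + 8*o^2 + 21*o + 18) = o*(o + 2)*(o + 3)*(o^2 + 6*o + 9) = o*(o + 2)*(o + 3)^2*(o + 3)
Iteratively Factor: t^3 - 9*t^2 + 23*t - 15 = (t - 3)*(t^2 - 6*t + 5) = (t - 5)*(t - 3)*(t - 1)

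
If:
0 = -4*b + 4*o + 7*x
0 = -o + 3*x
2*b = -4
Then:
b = -2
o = -24/19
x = -8/19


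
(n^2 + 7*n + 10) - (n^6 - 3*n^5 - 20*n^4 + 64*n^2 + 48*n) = -n^6 + 3*n^5 + 20*n^4 - 63*n^2 - 41*n + 10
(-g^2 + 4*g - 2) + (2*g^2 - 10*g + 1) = g^2 - 6*g - 1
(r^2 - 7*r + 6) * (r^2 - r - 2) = r^4 - 8*r^3 + 11*r^2 + 8*r - 12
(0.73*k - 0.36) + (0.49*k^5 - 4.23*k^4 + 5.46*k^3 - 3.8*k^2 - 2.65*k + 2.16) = 0.49*k^5 - 4.23*k^4 + 5.46*k^3 - 3.8*k^2 - 1.92*k + 1.8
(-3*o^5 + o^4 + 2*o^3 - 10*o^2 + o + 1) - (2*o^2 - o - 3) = -3*o^5 + o^4 + 2*o^3 - 12*o^2 + 2*o + 4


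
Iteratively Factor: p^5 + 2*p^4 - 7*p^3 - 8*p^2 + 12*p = (p + 3)*(p^4 - p^3 - 4*p^2 + 4*p) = (p - 1)*(p + 3)*(p^3 - 4*p) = (p - 1)*(p + 2)*(p + 3)*(p^2 - 2*p) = (p - 2)*(p - 1)*(p + 2)*(p + 3)*(p)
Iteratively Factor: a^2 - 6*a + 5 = (a - 5)*(a - 1)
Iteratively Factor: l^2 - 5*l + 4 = (l - 4)*(l - 1)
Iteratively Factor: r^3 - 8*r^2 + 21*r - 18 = (r - 2)*(r^2 - 6*r + 9) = (r - 3)*(r - 2)*(r - 3)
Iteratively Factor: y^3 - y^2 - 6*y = (y + 2)*(y^2 - 3*y) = y*(y + 2)*(y - 3)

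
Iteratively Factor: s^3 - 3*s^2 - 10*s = (s - 5)*(s^2 + 2*s) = (s - 5)*(s + 2)*(s)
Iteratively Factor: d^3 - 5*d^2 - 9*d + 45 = (d - 3)*(d^2 - 2*d - 15) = (d - 5)*(d - 3)*(d + 3)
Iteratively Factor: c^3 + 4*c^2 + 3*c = (c + 1)*(c^2 + 3*c) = (c + 1)*(c + 3)*(c)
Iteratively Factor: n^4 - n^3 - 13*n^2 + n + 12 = (n + 1)*(n^3 - 2*n^2 - 11*n + 12) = (n - 4)*(n + 1)*(n^2 + 2*n - 3) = (n - 4)*(n + 1)*(n + 3)*(n - 1)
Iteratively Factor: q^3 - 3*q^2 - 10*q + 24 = (q + 3)*(q^2 - 6*q + 8) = (q - 4)*(q + 3)*(q - 2)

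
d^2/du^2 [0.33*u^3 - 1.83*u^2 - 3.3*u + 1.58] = 1.98*u - 3.66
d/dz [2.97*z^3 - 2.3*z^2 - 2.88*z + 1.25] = 8.91*z^2 - 4.6*z - 2.88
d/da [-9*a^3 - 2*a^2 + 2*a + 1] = -27*a^2 - 4*a + 2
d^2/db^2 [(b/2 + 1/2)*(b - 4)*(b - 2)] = 3*b - 5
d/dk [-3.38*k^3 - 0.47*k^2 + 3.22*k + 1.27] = -10.14*k^2 - 0.94*k + 3.22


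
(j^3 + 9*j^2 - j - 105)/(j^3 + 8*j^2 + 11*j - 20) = (j^2 + 4*j - 21)/(j^2 + 3*j - 4)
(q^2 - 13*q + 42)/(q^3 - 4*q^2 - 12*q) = (q - 7)/(q*(q + 2))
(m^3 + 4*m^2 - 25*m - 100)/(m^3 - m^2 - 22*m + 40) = (m^2 - m - 20)/(m^2 - 6*m + 8)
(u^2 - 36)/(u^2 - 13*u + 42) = (u + 6)/(u - 7)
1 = 1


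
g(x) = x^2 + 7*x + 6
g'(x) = 2*x + 7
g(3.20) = 38.64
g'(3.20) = 13.40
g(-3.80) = -6.16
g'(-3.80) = -0.60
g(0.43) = 9.19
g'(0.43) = 7.86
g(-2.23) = -4.64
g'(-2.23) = 2.54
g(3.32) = 40.26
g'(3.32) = 13.64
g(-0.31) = 3.93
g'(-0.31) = 6.38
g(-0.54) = 2.51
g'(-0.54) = 5.92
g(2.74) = 32.69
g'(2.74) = 12.48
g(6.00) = 84.00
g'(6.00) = 19.00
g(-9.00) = 24.00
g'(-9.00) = -11.00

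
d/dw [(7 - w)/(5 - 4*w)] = 23/(4*w - 5)^2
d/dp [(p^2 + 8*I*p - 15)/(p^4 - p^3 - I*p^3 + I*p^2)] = (2*p*(p + 4*I)*(p^2 - p - I*p + I) - (p^2 + 8*I*p - 15)*(4*p^2 - 3*p - 3*I*p + 2*I))/(p^3*(p^2 - p - I*p + I)^2)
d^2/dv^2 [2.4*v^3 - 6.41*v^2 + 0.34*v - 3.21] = 14.4*v - 12.82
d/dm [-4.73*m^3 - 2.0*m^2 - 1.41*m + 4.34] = -14.19*m^2 - 4.0*m - 1.41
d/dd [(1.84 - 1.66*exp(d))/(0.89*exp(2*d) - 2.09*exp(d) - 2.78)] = (1.4774*exp(2*d) - 3.2752*exp(d) + 8.4604)*exp(d)/(0.7921*exp(4*d) - 3.7202*exp(3*d) - 0.5803*exp(2*d) + 11.6204*exp(d) + 7.7284)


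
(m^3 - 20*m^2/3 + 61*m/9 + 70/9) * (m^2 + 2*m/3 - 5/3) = m^5 - 6*m^4 + 2*m^3/3 + 632*m^2/27 - 55*m/9 - 350/27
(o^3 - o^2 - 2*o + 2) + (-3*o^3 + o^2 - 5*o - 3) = -2*o^3 - 7*o - 1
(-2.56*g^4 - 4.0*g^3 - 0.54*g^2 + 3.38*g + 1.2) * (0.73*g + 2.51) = -1.8688*g^5 - 9.3456*g^4 - 10.4342*g^3 + 1.112*g^2 + 9.3598*g + 3.012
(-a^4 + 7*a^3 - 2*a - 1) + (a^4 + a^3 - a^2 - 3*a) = 8*a^3 - a^2 - 5*a - 1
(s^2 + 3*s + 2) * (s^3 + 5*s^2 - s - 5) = s^5 + 8*s^4 + 16*s^3 + 2*s^2 - 17*s - 10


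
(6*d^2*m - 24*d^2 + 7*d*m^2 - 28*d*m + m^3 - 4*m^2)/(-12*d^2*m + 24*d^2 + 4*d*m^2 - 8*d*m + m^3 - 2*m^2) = (-d*m + 4*d - m^2 + 4*m)/(2*d*m - 4*d - m^2 + 2*m)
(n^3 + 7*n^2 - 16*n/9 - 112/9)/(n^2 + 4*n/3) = n + 17/3 - 28/(3*n)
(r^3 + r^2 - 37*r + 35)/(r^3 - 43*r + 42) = (r - 5)/(r - 6)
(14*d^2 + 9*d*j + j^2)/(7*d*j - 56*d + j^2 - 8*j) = (2*d + j)/(j - 8)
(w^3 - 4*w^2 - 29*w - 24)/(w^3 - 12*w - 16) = (-w^3 + 4*w^2 + 29*w + 24)/(-w^3 + 12*w + 16)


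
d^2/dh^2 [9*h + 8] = 0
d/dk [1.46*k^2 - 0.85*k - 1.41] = 2.92*k - 0.85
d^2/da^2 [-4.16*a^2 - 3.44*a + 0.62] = -8.32000000000000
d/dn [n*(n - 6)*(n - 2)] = 3*n^2 - 16*n + 12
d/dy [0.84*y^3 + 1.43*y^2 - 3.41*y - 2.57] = 2.52*y^2 + 2.86*y - 3.41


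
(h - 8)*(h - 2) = h^2 - 10*h + 16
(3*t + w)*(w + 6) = 3*t*w + 18*t + w^2 + 6*w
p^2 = p^2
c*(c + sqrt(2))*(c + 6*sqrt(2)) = c^3 + 7*sqrt(2)*c^2 + 12*c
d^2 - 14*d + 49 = (d - 7)^2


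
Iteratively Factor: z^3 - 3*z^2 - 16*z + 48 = (z - 4)*(z^2 + z - 12) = (z - 4)*(z + 4)*(z - 3)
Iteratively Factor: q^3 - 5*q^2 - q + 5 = (q + 1)*(q^2 - 6*q + 5) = (q - 1)*(q + 1)*(q - 5)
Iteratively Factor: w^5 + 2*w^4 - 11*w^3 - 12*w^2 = (w - 3)*(w^4 + 5*w^3 + 4*w^2) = w*(w - 3)*(w^3 + 5*w^2 + 4*w) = w^2*(w - 3)*(w^2 + 5*w + 4) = w^2*(w - 3)*(w + 4)*(w + 1)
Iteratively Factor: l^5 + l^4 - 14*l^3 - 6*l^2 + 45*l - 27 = (l - 1)*(l^4 + 2*l^3 - 12*l^2 - 18*l + 27) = (l - 1)*(l + 3)*(l^3 - l^2 - 9*l + 9) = (l - 1)*(l + 3)^2*(l^2 - 4*l + 3) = (l - 3)*(l - 1)*(l + 3)^2*(l - 1)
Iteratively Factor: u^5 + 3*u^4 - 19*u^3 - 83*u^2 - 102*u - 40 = (u + 1)*(u^4 + 2*u^3 - 21*u^2 - 62*u - 40) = (u + 1)*(u + 2)*(u^3 - 21*u - 20) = (u + 1)^2*(u + 2)*(u^2 - u - 20) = (u + 1)^2*(u + 2)*(u + 4)*(u - 5)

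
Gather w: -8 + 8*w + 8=8*w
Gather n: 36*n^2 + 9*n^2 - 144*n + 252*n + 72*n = 45*n^2 + 180*n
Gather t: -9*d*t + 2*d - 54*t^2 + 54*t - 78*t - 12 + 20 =2*d - 54*t^2 + t*(-9*d - 24) + 8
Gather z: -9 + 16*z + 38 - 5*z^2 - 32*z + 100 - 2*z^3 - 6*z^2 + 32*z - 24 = -2*z^3 - 11*z^2 + 16*z + 105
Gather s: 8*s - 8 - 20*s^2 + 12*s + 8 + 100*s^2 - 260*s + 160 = 80*s^2 - 240*s + 160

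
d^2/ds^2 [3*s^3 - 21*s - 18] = 18*s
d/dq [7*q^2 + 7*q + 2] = 14*q + 7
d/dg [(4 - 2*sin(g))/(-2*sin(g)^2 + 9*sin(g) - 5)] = 2*(8*sin(g) + cos(2*g) - 14)*cos(g)/(-9*sin(g) - cos(2*g) + 6)^2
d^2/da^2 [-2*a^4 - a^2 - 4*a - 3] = -24*a^2 - 2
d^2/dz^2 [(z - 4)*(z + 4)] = 2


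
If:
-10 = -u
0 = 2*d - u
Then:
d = 5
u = 10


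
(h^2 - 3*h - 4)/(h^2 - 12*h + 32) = (h + 1)/(h - 8)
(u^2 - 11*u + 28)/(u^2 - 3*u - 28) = (u - 4)/(u + 4)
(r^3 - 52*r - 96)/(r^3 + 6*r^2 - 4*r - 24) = (r - 8)/(r - 2)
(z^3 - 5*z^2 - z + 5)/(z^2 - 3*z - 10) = (z^2 - 1)/(z + 2)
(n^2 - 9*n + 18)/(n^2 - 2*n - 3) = (n - 6)/(n + 1)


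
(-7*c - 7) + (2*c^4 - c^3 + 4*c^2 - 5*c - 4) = 2*c^4 - c^3 + 4*c^2 - 12*c - 11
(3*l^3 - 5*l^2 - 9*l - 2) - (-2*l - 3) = 3*l^3 - 5*l^2 - 7*l + 1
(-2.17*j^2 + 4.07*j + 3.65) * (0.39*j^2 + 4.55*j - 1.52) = -0.8463*j^4 - 8.2862*j^3 + 23.2404*j^2 + 10.4211*j - 5.548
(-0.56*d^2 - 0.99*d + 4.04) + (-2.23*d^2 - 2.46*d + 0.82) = -2.79*d^2 - 3.45*d + 4.86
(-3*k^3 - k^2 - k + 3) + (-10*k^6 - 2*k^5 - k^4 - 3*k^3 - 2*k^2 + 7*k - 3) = -10*k^6 - 2*k^5 - k^4 - 6*k^3 - 3*k^2 + 6*k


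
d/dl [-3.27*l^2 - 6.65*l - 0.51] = -6.54*l - 6.65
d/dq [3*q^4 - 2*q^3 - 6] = q^2*(12*q - 6)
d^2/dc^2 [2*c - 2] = 0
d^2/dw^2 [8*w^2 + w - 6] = 16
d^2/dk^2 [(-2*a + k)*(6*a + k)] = 2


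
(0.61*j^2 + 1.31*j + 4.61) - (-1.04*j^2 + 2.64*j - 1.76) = 1.65*j^2 - 1.33*j + 6.37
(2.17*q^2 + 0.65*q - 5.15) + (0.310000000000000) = 2.17*q^2 + 0.65*q - 4.84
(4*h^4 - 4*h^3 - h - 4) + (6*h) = 4*h^4 - 4*h^3 + 5*h - 4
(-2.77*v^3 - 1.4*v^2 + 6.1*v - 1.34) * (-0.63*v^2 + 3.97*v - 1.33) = 1.7451*v^5 - 10.1149*v^4 - 5.7169*v^3 + 26.9232*v^2 - 13.4328*v + 1.7822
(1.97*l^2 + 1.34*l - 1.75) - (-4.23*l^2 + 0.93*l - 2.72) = 6.2*l^2 + 0.41*l + 0.97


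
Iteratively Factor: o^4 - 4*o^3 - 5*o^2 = (o)*(o^3 - 4*o^2 - 5*o) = o*(o + 1)*(o^2 - 5*o) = o*(o - 5)*(o + 1)*(o)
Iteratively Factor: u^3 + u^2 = (u)*(u^2 + u) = u^2*(u + 1)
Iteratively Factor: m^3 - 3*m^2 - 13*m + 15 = (m - 5)*(m^2 + 2*m - 3) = (m - 5)*(m + 3)*(m - 1)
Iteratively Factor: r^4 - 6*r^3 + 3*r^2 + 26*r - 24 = (r - 1)*(r^3 - 5*r^2 - 2*r + 24) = (r - 1)*(r + 2)*(r^2 - 7*r + 12) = (r - 4)*(r - 1)*(r + 2)*(r - 3)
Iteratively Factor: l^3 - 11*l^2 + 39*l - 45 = (l - 3)*(l^2 - 8*l + 15) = (l - 3)^2*(l - 5)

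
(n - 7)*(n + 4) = n^2 - 3*n - 28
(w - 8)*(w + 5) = w^2 - 3*w - 40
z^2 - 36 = (z - 6)*(z + 6)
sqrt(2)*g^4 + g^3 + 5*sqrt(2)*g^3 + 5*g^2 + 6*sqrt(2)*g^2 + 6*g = g*(g + 2)*(g + 3)*(sqrt(2)*g + 1)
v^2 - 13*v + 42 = (v - 7)*(v - 6)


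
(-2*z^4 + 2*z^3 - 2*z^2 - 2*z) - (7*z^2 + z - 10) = -2*z^4 + 2*z^3 - 9*z^2 - 3*z + 10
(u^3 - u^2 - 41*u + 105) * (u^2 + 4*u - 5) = u^5 + 3*u^4 - 50*u^3 - 54*u^2 + 625*u - 525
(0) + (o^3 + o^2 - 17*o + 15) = o^3 + o^2 - 17*o + 15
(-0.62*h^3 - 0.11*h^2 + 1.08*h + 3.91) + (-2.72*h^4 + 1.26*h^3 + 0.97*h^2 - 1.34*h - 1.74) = -2.72*h^4 + 0.64*h^3 + 0.86*h^2 - 0.26*h + 2.17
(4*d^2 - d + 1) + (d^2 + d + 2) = 5*d^2 + 3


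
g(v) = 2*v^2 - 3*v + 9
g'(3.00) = 9.00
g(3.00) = 18.00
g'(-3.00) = -15.00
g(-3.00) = 36.00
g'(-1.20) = -7.80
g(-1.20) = 15.48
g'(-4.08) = -19.32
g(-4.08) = 54.53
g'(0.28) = -1.88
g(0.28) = 8.32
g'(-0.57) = -5.28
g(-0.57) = 11.36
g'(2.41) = 6.64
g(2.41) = 13.39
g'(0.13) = -2.48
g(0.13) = 8.64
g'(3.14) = 9.56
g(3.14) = 19.30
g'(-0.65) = -5.60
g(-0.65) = 11.80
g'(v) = 4*v - 3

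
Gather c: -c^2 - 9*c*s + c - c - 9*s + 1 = -c^2 - 9*c*s - 9*s + 1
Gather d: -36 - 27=-63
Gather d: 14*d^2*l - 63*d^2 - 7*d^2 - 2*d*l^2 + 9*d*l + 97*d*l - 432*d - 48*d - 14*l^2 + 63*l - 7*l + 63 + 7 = d^2*(14*l - 70) + d*(-2*l^2 + 106*l - 480) - 14*l^2 + 56*l + 70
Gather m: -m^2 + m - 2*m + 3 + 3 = -m^2 - m + 6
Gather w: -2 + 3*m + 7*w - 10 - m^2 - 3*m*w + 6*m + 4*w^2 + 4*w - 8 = -m^2 + 9*m + 4*w^2 + w*(11 - 3*m) - 20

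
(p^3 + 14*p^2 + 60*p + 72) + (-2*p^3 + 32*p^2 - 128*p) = -p^3 + 46*p^2 - 68*p + 72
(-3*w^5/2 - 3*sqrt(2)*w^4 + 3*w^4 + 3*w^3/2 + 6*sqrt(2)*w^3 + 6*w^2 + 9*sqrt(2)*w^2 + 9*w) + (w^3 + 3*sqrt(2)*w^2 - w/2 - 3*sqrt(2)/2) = -3*w^5/2 - 3*sqrt(2)*w^4 + 3*w^4 + 5*w^3/2 + 6*sqrt(2)*w^3 + 6*w^2 + 12*sqrt(2)*w^2 + 17*w/2 - 3*sqrt(2)/2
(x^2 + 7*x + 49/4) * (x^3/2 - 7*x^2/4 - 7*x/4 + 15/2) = x^5/2 + 7*x^4/4 - 63*x^3/8 - 419*x^2/16 + 497*x/16 + 735/8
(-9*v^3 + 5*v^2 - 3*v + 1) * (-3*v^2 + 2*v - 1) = 27*v^5 - 33*v^4 + 28*v^3 - 14*v^2 + 5*v - 1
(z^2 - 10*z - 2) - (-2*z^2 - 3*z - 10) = 3*z^2 - 7*z + 8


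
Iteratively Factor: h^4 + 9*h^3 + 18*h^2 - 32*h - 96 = (h + 3)*(h^3 + 6*h^2 - 32) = (h + 3)*(h + 4)*(h^2 + 2*h - 8) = (h - 2)*(h + 3)*(h + 4)*(h + 4)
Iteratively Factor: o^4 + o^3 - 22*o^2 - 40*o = (o - 5)*(o^3 + 6*o^2 + 8*o) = o*(o - 5)*(o^2 + 6*o + 8) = o*(o - 5)*(o + 4)*(o + 2)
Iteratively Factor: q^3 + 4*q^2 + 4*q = (q + 2)*(q^2 + 2*q) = q*(q + 2)*(q + 2)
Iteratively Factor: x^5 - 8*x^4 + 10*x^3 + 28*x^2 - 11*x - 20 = (x - 4)*(x^4 - 4*x^3 - 6*x^2 + 4*x + 5) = (x - 4)*(x + 1)*(x^3 - 5*x^2 - x + 5) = (x - 5)*(x - 4)*(x + 1)*(x^2 - 1) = (x - 5)*(x - 4)*(x + 1)^2*(x - 1)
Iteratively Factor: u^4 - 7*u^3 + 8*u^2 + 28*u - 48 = (u - 2)*(u^3 - 5*u^2 - 2*u + 24) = (u - 2)*(u + 2)*(u^2 - 7*u + 12) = (u - 4)*(u - 2)*(u + 2)*(u - 3)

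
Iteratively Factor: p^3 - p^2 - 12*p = (p - 4)*(p^2 + 3*p) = p*(p - 4)*(p + 3)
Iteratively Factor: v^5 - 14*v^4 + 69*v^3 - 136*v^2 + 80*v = (v - 5)*(v^4 - 9*v^3 + 24*v^2 - 16*v) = v*(v - 5)*(v^3 - 9*v^2 + 24*v - 16) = v*(v - 5)*(v - 4)*(v^2 - 5*v + 4) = v*(v - 5)*(v - 4)*(v - 1)*(v - 4)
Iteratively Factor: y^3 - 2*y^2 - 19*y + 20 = (y + 4)*(y^2 - 6*y + 5) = (y - 1)*(y + 4)*(y - 5)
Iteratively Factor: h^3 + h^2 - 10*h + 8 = (h - 1)*(h^2 + 2*h - 8) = (h - 1)*(h + 4)*(h - 2)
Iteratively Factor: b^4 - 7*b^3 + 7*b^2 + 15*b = (b - 5)*(b^3 - 2*b^2 - 3*b) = (b - 5)*(b - 3)*(b^2 + b) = b*(b - 5)*(b - 3)*(b + 1)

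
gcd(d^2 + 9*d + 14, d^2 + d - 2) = d + 2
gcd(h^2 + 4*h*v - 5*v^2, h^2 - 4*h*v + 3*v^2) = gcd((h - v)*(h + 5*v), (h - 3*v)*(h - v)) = -h + v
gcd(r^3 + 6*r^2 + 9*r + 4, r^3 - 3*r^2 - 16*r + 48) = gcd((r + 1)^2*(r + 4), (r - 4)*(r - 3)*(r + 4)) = r + 4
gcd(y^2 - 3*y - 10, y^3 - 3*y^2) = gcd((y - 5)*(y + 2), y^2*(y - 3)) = 1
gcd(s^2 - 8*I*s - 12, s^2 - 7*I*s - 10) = s - 2*I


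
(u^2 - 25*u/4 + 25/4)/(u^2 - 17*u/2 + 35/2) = (4*u - 5)/(2*(2*u - 7))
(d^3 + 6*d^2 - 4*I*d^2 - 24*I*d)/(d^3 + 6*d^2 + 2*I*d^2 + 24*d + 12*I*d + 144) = d/(d + 6*I)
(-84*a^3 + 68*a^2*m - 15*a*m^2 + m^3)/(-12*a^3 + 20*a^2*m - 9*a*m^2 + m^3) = (7*a - m)/(a - m)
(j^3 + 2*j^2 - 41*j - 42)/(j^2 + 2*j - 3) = (j^3 + 2*j^2 - 41*j - 42)/(j^2 + 2*j - 3)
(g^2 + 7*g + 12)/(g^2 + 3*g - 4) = (g + 3)/(g - 1)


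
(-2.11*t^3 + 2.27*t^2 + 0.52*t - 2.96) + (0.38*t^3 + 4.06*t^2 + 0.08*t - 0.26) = -1.73*t^3 + 6.33*t^2 + 0.6*t - 3.22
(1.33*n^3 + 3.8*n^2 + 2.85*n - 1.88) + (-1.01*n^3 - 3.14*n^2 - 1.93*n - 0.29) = 0.32*n^3 + 0.66*n^2 + 0.92*n - 2.17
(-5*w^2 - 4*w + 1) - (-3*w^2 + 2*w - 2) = -2*w^2 - 6*w + 3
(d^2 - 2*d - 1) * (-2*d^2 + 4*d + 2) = -2*d^4 + 8*d^3 - 4*d^2 - 8*d - 2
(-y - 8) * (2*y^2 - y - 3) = -2*y^3 - 15*y^2 + 11*y + 24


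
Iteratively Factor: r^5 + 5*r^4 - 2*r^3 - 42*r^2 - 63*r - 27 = (r + 3)*(r^4 + 2*r^3 - 8*r^2 - 18*r - 9) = (r - 3)*(r + 3)*(r^3 + 5*r^2 + 7*r + 3) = (r - 3)*(r + 3)^2*(r^2 + 2*r + 1) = (r - 3)*(r + 1)*(r + 3)^2*(r + 1)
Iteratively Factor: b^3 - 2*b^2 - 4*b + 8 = (b + 2)*(b^2 - 4*b + 4) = (b - 2)*(b + 2)*(b - 2)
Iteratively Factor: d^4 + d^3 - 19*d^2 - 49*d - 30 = (d + 2)*(d^3 - d^2 - 17*d - 15) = (d - 5)*(d + 2)*(d^2 + 4*d + 3) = (d - 5)*(d + 1)*(d + 2)*(d + 3)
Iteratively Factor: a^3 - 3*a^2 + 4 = (a - 2)*(a^2 - a - 2) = (a - 2)^2*(a + 1)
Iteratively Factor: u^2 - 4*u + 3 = (u - 3)*(u - 1)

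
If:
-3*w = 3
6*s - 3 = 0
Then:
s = 1/2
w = -1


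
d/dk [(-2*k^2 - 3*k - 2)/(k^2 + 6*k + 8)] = (-9*k^2 - 28*k - 12)/(k^4 + 12*k^3 + 52*k^2 + 96*k + 64)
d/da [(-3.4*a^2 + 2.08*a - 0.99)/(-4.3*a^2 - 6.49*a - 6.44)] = (31.01*a^2 + 35.278*a - 19.8203)/(18.49*a^4 + 55.814*a^3 + 97.5041*a^2 + 83.5912*a + 41.4736)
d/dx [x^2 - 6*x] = 2*x - 6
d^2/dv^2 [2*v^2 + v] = 4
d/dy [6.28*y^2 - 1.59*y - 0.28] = 12.56*y - 1.59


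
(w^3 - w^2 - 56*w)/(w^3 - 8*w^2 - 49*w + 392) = w/(w - 7)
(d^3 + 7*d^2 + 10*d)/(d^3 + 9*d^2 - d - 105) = d*(d + 2)/(d^2 + 4*d - 21)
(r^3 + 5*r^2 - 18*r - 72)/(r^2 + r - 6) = (r^2 + 2*r - 24)/(r - 2)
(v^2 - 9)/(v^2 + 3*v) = (v - 3)/v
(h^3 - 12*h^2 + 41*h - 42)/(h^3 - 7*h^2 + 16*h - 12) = (h - 7)/(h - 2)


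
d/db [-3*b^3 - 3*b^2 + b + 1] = -9*b^2 - 6*b + 1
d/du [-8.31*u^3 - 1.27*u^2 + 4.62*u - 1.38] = -24.93*u^2 - 2.54*u + 4.62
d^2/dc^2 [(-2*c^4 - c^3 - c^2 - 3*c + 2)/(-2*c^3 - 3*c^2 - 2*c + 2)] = 2*(c^3 + 12*c^2 + 18*c + 4)/(c^6 + 6*c^5 + 18*c^4 + 32*c^3 + 36*c^2 + 24*c + 8)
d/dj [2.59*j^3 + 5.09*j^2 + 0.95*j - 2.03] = 7.77*j^2 + 10.18*j + 0.95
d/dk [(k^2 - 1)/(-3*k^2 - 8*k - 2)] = 2*(-4*k^2 - 5*k - 4)/(9*k^4 + 48*k^3 + 76*k^2 + 32*k + 4)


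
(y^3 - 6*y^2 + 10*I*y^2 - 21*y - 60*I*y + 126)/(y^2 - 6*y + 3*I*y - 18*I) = y + 7*I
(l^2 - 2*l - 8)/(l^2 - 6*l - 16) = (l - 4)/(l - 8)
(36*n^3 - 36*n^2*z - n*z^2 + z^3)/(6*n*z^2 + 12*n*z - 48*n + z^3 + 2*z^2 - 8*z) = (6*n^2 - 7*n*z + z^2)/(z^2 + 2*z - 8)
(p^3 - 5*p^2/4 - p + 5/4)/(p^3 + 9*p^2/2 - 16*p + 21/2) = (4*p^2 - p - 5)/(2*(2*p^2 + 11*p - 21))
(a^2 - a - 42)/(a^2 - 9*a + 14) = (a + 6)/(a - 2)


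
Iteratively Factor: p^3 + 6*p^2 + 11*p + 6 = (p + 2)*(p^2 + 4*p + 3) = (p + 2)*(p + 3)*(p + 1)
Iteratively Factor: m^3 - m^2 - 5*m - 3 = (m + 1)*(m^2 - 2*m - 3) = (m + 1)^2*(m - 3)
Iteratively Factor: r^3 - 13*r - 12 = (r + 1)*(r^2 - r - 12) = (r - 4)*(r + 1)*(r + 3)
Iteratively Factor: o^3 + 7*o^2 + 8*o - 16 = (o + 4)*(o^2 + 3*o - 4) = (o + 4)^2*(o - 1)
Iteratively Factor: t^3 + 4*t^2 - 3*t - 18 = (t + 3)*(t^2 + t - 6) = (t + 3)^2*(t - 2)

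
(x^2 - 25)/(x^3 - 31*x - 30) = (x - 5)/(x^2 - 5*x - 6)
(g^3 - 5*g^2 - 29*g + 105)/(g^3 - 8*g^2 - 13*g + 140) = (g^2 + 2*g - 15)/(g^2 - g - 20)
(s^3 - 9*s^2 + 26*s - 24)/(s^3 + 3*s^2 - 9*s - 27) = (s^2 - 6*s + 8)/(s^2 + 6*s + 9)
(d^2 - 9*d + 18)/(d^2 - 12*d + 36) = (d - 3)/(d - 6)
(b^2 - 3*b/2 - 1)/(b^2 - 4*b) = (b^2 - 3*b/2 - 1)/(b*(b - 4))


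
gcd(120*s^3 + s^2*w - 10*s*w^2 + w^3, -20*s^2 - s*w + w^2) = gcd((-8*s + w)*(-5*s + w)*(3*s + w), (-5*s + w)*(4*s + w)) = 5*s - w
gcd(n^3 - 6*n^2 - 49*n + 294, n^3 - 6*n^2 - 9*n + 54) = n - 6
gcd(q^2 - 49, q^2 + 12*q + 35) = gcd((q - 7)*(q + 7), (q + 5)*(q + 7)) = q + 7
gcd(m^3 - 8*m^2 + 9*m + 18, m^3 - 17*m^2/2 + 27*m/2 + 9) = m^2 - 9*m + 18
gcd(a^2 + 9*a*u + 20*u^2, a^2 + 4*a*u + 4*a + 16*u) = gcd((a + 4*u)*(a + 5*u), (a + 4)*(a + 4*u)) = a + 4*u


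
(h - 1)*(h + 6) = h^2 + 5*h - 6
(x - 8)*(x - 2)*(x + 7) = x^3 - 3*x^2 - 54*x + 112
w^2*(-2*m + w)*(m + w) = -2*m^2*w^2 - m*w^3 + w^4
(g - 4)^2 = g^2 - 8*g + 16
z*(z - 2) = z^2 - 2*z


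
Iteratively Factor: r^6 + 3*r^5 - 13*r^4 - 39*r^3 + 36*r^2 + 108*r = (r + 3)*(r^5 - 13*r^3 + 36*r) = (r - 2)*(r + 3)*(r^4 + 2*r^3 - 9*r^2 - 18*r) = (r - 3)*(r - 2)*(r + 3)*(r^3 + 5*r^2 + 6*r) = (r - 3)*(r - 2)*(r + 2)*(r + 3)*(r^2 + 3*r) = (r - 3)*(r - 2)*(r + 2)*(r + 3)^2*(r)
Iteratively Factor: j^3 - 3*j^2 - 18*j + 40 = (j - 2)*(j^2 - j - 20) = (j - 5)*(j - 2)*(j + 4)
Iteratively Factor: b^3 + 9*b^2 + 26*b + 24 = (b + 2)*(b^2 + 7*b + 12) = (b + 2)*(b + 4)*(b + 3)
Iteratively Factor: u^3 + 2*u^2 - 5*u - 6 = (u - 2)*(u^2 + 4*u + 3) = (u - 2)*(u + 3)*(u + 1)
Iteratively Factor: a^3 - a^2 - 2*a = (a + 1)*(a^2 - 2*a) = (a - 2)*(a + 1)*(a)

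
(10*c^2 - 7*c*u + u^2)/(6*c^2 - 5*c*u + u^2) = (-5*c + u)/(-3*c + u)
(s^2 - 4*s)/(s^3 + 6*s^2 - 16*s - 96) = s/(s^2 + 10*s + 24)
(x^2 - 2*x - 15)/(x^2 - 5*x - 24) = (x - 5)/(x - 8)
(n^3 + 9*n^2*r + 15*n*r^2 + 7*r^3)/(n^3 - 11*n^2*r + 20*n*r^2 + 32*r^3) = (n^2 + 8*n*r + 7*r^2)/(n^2 - 12*n*r + 32*r^2)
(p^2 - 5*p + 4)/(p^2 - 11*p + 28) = (p - 1)/(p - 7)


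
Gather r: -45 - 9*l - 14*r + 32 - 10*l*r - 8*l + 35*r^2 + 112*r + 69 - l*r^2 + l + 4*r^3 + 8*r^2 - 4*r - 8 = -16*l + 4*r^3 + r^2*(43 - l) + r*(94 - 10*l) + 48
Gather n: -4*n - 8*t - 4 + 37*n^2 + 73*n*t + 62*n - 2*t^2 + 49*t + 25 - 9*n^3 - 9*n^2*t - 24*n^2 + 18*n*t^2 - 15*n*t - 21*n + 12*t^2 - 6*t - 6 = -9*n^3 + n^2*(13 - 9*t) + n*(18*t^2 + 58*t + 37) + 10*t^2 + 35*t + 15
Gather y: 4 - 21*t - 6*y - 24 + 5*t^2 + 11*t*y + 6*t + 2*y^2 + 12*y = 5*t^2 - 15*t + 2*y^2 + y*(11*t + 6) - 20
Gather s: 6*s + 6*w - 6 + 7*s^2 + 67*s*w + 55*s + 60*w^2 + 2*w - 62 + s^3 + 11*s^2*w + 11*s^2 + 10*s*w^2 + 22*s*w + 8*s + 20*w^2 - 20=s^3 + s^2*(11*w + 18) + s*(10*w^2 + 89*w + 69) + 80*w^2 + 8*w - 88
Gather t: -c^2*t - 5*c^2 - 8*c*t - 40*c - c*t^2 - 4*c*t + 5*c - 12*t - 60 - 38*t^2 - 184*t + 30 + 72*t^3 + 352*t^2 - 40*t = -5*c^2 - 35*c + 72*t^3 + t^2*(314 - c) + t*(-c^2 - 12*c - 236) - 30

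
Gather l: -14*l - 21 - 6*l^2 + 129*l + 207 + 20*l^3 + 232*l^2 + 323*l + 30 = 20*l^3 + 226*l^2 + 438*l + 216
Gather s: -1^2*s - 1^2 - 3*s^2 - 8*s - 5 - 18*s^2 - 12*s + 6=-21*s^2 - 21*s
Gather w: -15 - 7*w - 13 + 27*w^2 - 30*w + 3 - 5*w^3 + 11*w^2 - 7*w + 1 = -5*w^3 + 38*w^2 - 44*w - 24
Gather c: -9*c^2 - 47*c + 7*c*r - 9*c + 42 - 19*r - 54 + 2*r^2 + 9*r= -9*c^2 + c*(7*r - 56) + 2*r^2 - 10*r - 12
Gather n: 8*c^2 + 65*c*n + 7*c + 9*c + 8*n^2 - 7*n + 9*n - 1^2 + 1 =8*c^2 + 16*c + 8*n^2 + n*(65*c + 2)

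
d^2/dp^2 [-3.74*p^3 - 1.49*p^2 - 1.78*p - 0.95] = -22.44*p - 2.98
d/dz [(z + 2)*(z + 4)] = 2*z + 6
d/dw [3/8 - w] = -1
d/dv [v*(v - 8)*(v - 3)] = 3*v^2 - 22*v + 24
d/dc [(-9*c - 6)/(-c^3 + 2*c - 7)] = 3*(3*c^3 - 6*c - (3*c + 2)*(3*c^2 - 2) + 21)/(c^3 - 2*c + 7)^2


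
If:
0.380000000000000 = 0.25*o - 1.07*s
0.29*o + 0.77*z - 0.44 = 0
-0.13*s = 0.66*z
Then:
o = 1.52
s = -0.00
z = 0.00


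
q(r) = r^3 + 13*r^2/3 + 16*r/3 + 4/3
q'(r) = 3*r^2 + 26*r/3 + 16/3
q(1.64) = 26.15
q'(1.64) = 27.62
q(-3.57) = -7.98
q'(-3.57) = 12.63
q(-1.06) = -0.64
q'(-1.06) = -0.48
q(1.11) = 13.96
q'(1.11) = 18.65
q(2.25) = 46.66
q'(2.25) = 40.02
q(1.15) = 14.72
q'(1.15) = 19.27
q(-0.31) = 0.07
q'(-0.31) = 2.93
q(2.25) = 46.66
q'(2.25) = 40.02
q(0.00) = 1.33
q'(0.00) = 5.33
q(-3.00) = -2.67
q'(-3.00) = 6.33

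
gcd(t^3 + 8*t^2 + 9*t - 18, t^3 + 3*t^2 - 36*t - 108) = t^2 + 9*t + 18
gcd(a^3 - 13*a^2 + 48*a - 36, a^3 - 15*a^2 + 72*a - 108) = a^2 - 12*a + 36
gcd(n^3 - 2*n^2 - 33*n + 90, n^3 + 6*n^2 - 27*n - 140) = n - 5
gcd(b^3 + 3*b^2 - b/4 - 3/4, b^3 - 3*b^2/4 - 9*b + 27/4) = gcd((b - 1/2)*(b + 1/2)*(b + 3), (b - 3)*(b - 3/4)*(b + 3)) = b + 3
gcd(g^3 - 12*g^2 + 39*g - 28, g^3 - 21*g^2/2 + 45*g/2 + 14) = g^2 - 11*g + 28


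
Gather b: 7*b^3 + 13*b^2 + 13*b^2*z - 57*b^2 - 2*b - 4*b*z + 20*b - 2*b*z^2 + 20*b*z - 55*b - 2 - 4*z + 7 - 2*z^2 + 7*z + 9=7*b^3 + b^2*(13*z - 44) + b*(-2*z^2 + 16*z - 37) - 2*z^2 + 3*z + 14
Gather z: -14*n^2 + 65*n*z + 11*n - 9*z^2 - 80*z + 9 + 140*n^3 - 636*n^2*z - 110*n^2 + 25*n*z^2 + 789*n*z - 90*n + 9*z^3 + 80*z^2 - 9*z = 140*n^3 - 124*n^2 - 79*n + 9*z^3 + z^2*(25*n + 71) + z*(-636*n^2 + 854*n - 89) + 9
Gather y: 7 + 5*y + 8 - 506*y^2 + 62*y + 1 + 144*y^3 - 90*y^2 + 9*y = 144*y^3 - 596*y^2 + 76*y + 16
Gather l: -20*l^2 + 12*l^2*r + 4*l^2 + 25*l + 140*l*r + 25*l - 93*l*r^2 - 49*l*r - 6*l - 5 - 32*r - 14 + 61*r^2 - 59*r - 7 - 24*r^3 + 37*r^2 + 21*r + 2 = l^2*(12*r - 16) + l*(-93*r^2 + 91*r + 44) - 24*r^3 + 98*r^2 - 70*r - 24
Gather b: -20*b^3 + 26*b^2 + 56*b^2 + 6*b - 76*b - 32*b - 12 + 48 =-20*b^3 + 82*b^2 - 102*b + 36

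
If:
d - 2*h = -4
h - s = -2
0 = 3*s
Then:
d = -8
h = -2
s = 0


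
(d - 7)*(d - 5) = d^2 - 12*d + 35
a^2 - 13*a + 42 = (a - 7)*(a - 6)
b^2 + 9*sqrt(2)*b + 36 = (b + 3*sqrt(2))*(b + 6*sqrt(2))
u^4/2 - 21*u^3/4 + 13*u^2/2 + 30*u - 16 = (u/2 + 1)*(u - 8)*(u - 4)*(u - 1/2)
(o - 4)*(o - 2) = o^2 - 6*o + 8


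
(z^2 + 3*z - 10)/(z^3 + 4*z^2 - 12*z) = (z + 5)/(z*(z + 6))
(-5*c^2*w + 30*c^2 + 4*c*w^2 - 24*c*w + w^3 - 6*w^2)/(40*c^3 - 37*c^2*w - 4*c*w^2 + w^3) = (w - 6)/(-8*c + w)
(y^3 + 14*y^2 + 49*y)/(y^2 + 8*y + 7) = y*(y + 7)/(y + 1)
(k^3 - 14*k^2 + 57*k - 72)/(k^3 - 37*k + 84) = (k^2 - 11*k + 24)/(k^2 + 3*k - 28)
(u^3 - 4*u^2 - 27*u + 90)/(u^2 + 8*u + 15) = (u^2 - 9*u + 18)/(u + 3)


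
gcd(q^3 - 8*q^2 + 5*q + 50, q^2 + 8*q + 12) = q + 2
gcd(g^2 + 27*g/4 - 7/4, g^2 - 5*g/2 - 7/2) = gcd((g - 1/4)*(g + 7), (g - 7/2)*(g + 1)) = 1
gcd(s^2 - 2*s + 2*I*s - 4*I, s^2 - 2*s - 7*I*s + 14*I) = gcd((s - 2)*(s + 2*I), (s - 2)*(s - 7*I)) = s - 2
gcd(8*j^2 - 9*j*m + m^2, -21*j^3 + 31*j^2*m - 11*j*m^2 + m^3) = j - m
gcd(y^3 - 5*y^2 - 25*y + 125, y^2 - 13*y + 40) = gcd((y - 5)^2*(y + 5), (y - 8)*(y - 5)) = y - 5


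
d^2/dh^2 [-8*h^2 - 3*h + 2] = -16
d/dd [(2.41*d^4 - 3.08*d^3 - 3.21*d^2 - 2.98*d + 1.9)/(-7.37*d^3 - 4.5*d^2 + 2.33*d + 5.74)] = (-17.7617*d^6 - 21.69*d^5 + 7.04819999999999*d^4 - 2.94439999999999*d^3 - 31.9179*d^2 - 19.7508*d - 21.5322)/(54.3169*d^6 + 66.33*d^5 - 14.0942*d^4 - 105.5776*d^3 - 46.2311*d^2 + 26.7484*d + 32.9476)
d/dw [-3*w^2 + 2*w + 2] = 2 - 6*w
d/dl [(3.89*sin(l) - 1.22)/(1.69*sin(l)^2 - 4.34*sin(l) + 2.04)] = (-6.5741*sin(l)^2 + 4.1236*sin(l) + 2.6408)*cos(l)/(2.8561*sin(l)^4 - 14.6692*sin(l)^3 + 25.7308*sin(l)^2 - 17.7072*sin(l) + 4.1616)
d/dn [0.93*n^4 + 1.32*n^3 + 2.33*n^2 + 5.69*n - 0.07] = 3.72*n^3 + 3.96*n^2 + 4.66*n + 5.69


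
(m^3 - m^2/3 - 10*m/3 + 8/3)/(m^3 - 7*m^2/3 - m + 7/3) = (3*m^2 + 2*m - 8)/(3*m^2 - 4*m - 7)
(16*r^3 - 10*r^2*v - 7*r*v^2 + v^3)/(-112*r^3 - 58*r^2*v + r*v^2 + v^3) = (-r + v)/(7*r + v)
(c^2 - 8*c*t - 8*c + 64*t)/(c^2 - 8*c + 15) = (c^2 - 8*c*t - 8*c + 64*t)/(c^2 - 8*c + 15)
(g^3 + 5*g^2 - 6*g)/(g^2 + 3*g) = (g^2 + 5*g - 6)/(g + 3)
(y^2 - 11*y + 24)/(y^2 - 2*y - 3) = (y - 8)/(y + 1)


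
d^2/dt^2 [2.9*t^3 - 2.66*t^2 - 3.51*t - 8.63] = 17.4*t - 5.32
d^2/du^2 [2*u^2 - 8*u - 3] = 4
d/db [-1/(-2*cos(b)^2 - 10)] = 2*sin(2*b)/(cos(2*b) + 11)^2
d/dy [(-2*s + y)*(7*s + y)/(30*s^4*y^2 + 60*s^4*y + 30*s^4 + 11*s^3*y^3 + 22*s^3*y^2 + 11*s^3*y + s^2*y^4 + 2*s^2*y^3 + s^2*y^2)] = ((2*s - y)*(7*s + y)*(60*s^2*y + 60*s^2 + 33*s*y^2 + 44*s*y + 11*s + 4*y^3 + 6*y^2 + 2*y) + (5*s + 2*y)*(30*s^2*y^2 + 60*s^2*y + 30*s^2 + 11*s*y^3 + 22*s*y^2 + 11*s*y + y^4 + 2*y^3 + y^2))/(s^2*(30*s^2*y^2 + 60*s^2*y + 30*s^2 + 11*s*y^3 + 22*s*y^2 + 11*s*y + y^4 + 2*y^3 + y^2)^2)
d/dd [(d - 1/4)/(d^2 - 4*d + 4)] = (-d - 3/2)/(d^3 - 6*d^2 + 12*d - 8)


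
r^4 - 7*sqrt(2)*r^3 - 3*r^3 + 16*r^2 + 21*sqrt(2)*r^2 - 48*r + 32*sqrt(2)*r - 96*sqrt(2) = (r - 3)*(r - 4*sqrt(2))^2*(r + sqrt(2))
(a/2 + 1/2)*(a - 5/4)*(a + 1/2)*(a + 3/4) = a^4/2 + a^3/2 - 19*a^2/32 - 53*a/64 - 15/64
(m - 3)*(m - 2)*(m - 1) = m^3 - 6*m^2 + 11*m - 6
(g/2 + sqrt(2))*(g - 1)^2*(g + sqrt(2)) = g^4/2 - g^3 + 3*sqrt(2)*g^3/2 - 3*sqrt(2)*g^2 + 5*g^2/2 - 4*g + 3*sqrt(2)*g/2 + 2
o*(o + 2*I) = o^2 + 2*I*o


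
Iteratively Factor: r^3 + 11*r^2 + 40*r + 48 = (r + 4)*(r^2 + 7*r + 12) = (r + 4)^2*(r + 3)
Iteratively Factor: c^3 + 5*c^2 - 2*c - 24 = (c - 2)*(c^2 + 7*c + 12) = (c - 2)*(c + 3)*(c + 4)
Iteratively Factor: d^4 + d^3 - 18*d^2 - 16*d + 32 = (d - 1)*(d^3 + 2*d^2 - 16*d - 32) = (d - 1)*(d + 2)*(d^2 - 16) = (d - 1)*(d + 2)*(d + 4)*(d - 4)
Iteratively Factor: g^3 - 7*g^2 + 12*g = (g - 3)*(g^2 - 4*g) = g*(g - 3)*(g - 4)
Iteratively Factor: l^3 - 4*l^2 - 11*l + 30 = (l - 5)*(l^2 + l - 6) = (l - 5)*(l - 2)*(l + 3)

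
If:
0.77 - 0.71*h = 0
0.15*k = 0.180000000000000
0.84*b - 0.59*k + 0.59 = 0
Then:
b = 0.14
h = 1.08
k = 1.20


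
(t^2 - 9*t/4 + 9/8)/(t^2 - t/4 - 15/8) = (4*t - 3)/(4*t + 5)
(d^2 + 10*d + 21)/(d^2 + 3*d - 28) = (d + 3)/(d - 4)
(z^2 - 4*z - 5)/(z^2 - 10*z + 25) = (z + 1)/(z - 5)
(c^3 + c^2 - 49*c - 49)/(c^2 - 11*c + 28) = (c^2 + 8*c + 7)/(c - 4)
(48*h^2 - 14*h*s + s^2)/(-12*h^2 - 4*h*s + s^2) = (-8*h + s)/(2*h + s)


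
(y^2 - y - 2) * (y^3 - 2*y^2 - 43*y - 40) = y^5 - 3*y^4 - 43*y^3 + 7*y^2 + 126*y + 80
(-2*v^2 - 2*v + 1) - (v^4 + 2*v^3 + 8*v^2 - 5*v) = -v^4 - 2*v^3 - 10*v^2 + 3*v + 1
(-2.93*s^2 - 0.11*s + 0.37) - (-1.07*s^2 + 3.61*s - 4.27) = -1.86*s^2 - 3.72*s + 4.64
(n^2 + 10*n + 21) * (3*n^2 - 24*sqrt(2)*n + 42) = 3*n^4 - 24*sqrt(2)*n^3 + 30*n^3 - 240*sqrt(2)*n^2 + 105*n^2 - 504*sqrt(2)*n + 420*n + 882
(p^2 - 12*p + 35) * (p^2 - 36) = p^4 - 12*p^3 - p^2 + 432*p - 1260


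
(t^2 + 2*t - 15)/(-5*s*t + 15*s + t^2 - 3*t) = (-t - 5)/(5*s - t)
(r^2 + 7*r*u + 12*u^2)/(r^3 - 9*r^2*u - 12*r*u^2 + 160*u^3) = (r + 3*u)/(r^2 - 13*r*u + 40*u^2)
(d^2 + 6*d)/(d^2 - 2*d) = (d + 6)/(d - 2)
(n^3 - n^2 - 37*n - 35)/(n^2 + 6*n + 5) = n - 7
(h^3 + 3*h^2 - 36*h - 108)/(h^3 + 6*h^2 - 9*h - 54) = (h - 6)/(h - 3)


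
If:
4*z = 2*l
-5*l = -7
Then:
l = 7/5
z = 7/10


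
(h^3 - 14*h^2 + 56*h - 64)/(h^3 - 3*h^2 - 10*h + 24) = (h - 8)/(h + 3)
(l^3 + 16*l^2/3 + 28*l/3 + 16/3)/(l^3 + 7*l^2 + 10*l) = (3*l^2 + 10*l + 8)/(3*l*(l + 5))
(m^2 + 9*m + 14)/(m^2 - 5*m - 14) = (m + 7)/(m - 7)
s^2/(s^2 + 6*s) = s/(s + 6)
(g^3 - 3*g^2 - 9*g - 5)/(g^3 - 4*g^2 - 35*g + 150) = (g^2 + 2*g + 1)/(g^2 + g - 30)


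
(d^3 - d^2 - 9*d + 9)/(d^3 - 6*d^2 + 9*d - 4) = (d^2 - 9)/(d^2 - 5*d + 4)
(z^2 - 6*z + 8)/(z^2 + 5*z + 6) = (z^2 - 6*z + 8)/(z^2 + 5*z + 6)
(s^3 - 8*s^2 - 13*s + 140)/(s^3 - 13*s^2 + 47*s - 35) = (s + 4)/(s - 1)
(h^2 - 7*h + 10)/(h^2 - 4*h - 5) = (h - 2)/(h + 1)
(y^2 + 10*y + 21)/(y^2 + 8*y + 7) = (y + 3)/(y + 1)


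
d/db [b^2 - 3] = 2*b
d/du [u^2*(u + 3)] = 3*u*(u + 2)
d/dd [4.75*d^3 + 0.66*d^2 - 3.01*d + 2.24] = 14.25*d^2 + 1.32*d - 3.01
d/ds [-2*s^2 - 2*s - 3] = -4*s - 2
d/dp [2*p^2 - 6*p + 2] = 4*p - 6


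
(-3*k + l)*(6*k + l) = -18*k^2 + 3*k*l + l^2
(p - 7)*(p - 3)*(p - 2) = p^3 - 12*p^2 + 41*p - 42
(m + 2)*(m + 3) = m^2 + 5*m + 6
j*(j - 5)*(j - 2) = j^3 - 7*j^2 + 10*j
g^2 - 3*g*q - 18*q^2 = (g - 6*q)*(g + 3*q)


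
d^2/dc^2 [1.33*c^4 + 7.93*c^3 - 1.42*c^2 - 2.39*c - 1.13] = 15.96*c^2 + 47.58*c - 2.84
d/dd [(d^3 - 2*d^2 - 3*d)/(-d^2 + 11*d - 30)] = (-d^4 + 22*d^3 - 115*d^2 + 120*d + 90)/(d^4 - 22*d^3 + 181*d^2 - 660*d + 900)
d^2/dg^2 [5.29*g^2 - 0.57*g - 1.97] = 10.5800000000000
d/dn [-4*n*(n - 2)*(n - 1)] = -12*n^2 + 24*n - 8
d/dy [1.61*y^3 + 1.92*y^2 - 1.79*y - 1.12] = 4.83*y^2 + 3.84*y - 1.79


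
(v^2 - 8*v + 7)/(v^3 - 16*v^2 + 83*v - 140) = (v - 1)/(v^2 - 9*v + 20)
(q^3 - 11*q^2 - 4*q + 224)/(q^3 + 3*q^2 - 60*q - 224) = (q - 7)/(q + 7)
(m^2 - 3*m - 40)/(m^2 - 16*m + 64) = (m + 5)/(m - 8)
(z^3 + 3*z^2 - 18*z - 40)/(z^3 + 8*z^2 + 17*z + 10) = (z - 4)/(z + 1)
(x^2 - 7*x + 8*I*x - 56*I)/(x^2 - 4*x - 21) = (x + 8*I)/(x + 3)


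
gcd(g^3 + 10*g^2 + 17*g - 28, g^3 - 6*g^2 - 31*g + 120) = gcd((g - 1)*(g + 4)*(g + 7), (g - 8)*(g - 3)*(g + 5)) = 1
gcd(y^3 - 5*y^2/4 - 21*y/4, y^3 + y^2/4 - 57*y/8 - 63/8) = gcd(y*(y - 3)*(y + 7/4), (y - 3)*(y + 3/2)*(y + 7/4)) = y^2 - 5*y/4 - 21/4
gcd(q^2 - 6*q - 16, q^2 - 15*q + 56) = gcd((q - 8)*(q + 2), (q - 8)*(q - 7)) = q - 8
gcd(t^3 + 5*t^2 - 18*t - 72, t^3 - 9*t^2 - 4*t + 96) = t^2 - t - 12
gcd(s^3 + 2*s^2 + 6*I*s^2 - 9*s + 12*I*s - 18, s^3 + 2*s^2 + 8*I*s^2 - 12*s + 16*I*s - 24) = s + 2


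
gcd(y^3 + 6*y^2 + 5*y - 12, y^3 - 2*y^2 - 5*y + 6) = y - 1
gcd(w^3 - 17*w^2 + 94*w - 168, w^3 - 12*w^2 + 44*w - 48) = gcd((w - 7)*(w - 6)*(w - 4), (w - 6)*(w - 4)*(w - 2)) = w^2 - 10*w + 24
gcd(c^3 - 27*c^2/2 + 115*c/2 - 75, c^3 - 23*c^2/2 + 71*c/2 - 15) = c^2 - 11*c + 30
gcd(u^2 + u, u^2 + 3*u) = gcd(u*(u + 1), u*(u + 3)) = u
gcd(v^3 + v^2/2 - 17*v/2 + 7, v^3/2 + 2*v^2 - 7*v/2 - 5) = v - 2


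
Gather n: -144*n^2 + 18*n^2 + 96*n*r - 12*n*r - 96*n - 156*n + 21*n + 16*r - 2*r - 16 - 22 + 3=-126*n^2 + n*(84*r - 231) + 14*r - 35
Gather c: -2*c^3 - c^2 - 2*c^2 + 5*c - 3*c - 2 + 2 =-2*c^3 - 3*c^2 + 2*c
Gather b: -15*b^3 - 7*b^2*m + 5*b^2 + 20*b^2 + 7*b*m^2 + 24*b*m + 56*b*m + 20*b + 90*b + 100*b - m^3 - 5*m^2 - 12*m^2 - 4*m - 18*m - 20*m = -15*b^3 + b^2*(25 - 7*m) + b*(7*m^2 + 80*m + 210) - m^3 - 17*m^2 - 42*m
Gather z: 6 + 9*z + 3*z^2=3*z^2 + 9*z + 6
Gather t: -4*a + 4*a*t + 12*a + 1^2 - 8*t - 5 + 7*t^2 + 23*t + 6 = 8*a + 7*t^2 + t*(4*a + 15) + 2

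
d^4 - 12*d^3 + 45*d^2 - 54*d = d*(d - 6)*(d - 3)^2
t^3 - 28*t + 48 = (t - 4)*(t - 2)*(t + 6)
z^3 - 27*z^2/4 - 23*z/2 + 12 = (z - 8)*(z - 3/4)*(z + 2)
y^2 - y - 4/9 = (y - 4/3)*(y + 1/3)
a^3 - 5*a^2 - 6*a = a*(a - 6)*(a + 1)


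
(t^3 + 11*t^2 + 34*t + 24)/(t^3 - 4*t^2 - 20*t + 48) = (t^2 + 7*t + 6)/(t^2 - 8*t + 12)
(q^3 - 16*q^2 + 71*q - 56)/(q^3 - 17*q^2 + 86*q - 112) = (q - 1)/(q - 2)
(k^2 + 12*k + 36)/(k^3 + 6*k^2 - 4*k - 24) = (k + 6)/(k^2 - 4)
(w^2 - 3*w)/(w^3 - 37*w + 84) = w/(w^2 + 3*w - 28)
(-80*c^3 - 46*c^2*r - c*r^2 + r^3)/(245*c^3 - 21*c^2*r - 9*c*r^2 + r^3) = (-16*c^2 - 6*c*r + r^2)/(49*c^2 - 14*c*r + r^2)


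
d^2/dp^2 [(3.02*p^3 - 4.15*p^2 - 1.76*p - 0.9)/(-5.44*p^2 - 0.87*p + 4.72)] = (1.13686837721616e-13*p^5 - 94.7723160000003*p^3 + 873.565728*p^2 - 106.98048*p + 246.945908)/(160.989184*p^6 + 77.239296*p^5 - 406.692768*p^4 - 133.374393*p^3 + 352.865784*p^2 + 58.146624*p - 105.154048)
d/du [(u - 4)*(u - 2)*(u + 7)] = 3*u^2 + 2*u - 34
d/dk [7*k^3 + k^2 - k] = 21*k^2 + 2*k - 1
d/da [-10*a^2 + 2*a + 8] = 2 - 20*a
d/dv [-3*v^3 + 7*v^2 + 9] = v*(14 - 9*v)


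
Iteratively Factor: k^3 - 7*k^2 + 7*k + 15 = (k - 3)*(k^2 - 4*k - 5) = (k - 5)*(k - 3)*(k + 1)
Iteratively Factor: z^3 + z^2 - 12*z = (z - 3)*(z^2 + 4*z) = (z - 3)*(z + 4)*(z)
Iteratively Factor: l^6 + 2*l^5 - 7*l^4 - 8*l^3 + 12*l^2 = (l - 1)*(l^5 + 3*l^4 - 4*l^3 - 12*l^2) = (l - 1)*(l + 3)*(l^4 - 4*l^2) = l*(l - 1)*(l + 3)*(l^3 - 4*l) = l*(l - 1)*(l + 2)*(l + 3)*(l^2 - 2*l) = l^2*(l - 1)*(l + 2)*(l + 3)*(l - 2)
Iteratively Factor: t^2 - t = (t - 1)*(t)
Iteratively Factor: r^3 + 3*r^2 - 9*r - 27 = (r + 3)*(r^2 - 9) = (r + 3)^2*(r - 3)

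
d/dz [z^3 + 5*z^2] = z*(3*z + 10)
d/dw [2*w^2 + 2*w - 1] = 4*w + 2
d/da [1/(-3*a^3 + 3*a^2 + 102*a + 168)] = (3*a^2 - 2*a - 34)/(3*(-a^3 + a^2 + 34*a + 56)^2)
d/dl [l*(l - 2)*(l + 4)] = 3*l^2 + 4*l - 8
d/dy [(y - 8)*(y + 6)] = 2*y - 2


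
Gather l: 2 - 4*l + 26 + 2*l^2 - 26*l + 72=2*l^2 - 30*l + 100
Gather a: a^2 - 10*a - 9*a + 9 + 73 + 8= a^2 - 19*a + 90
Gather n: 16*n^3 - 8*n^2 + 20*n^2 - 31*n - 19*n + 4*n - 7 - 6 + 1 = 16*n^3 + 12*n^2 - 46*n - 12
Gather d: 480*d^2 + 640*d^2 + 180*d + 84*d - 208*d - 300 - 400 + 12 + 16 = 1120*d^2 + 56*d - 672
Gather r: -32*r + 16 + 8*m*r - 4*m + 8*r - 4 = -4*m + r*(8*m - 24) + 12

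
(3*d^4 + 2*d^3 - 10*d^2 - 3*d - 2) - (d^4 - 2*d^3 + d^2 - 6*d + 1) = 2*d^4 + 4*d^3 - 11*d^2 + 3*d - 3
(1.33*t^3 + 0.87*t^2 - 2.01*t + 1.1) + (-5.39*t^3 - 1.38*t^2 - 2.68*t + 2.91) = -4.06*t^3 - 0.51*t^2 - 4.69*t + 4.01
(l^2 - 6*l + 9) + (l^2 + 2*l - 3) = 2*l^2 - 4*l + 6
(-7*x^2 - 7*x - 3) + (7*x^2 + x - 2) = -6*x - 5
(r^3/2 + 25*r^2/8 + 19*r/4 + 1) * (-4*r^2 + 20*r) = -2*r^5 - 5*r^4/2 + 87*r^3/2 + 91*r^2 + 20*r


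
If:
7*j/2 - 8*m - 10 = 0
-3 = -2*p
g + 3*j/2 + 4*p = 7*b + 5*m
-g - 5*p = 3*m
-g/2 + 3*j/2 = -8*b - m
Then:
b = 497/46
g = 927/23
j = -772/23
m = -733/46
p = 3/2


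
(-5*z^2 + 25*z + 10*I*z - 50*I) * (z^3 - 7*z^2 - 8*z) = -5*z^5 + 60*z^4 + 10*I*z^4 - 135*z^3 - 120*I*z^3 - 200*z^2 + 270*I*z^2 + 400*I*z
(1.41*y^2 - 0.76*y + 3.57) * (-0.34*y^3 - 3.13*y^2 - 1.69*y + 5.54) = -0.4794*y^5 - 4.1549*y^4 - 1.2179*y^3 - 2.0783*y^2 - 10.2437*y + 19.7778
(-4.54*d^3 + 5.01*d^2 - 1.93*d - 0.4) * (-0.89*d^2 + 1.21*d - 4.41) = 4.0406*d^5 - 9.9523*d^4 + 27.8012*d^3 - 24.0734*d^2 + 8.0273*d + 1.764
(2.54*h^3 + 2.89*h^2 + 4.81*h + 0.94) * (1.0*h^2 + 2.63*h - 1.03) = 2.54*h^5 + 9.5702*h^4 + 9.7945*h^3 + 10.6136*h^2 - 2.4821*h - 0.9682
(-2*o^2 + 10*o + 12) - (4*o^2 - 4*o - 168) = -6*o^2 + 14*o + 180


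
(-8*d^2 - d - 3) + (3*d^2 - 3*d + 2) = -5*d^2 - 4*d - 1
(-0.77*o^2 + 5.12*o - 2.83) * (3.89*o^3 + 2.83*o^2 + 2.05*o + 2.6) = -2.9953*o^5 + 17.7377*o^4 + 1.9024*o^3 + 0.485099999999998*o^2 + 7.5105*o - 7.358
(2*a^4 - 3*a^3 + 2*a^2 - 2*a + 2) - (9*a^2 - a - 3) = 2*a^4 - 3*a^3 - 7*a^2 - a + 5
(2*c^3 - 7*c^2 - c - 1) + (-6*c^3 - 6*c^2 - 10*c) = -4*c^3 - 13*c^2 - 11*c - 1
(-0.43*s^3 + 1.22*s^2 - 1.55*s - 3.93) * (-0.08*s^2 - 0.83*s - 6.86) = 0.0344*s^5 + 0.2593*s^4 + 2.0612*s^3 - 6.7683*s^2 + 13.8949*s + 26.9598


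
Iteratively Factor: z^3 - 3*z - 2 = (z + 1)*(z^2 - z - 2) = (z + 1)^2*(z - 2)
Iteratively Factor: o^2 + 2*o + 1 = (o + 1)*(o + 1)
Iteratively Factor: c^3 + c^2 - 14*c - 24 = (c + 2)*(c^2 - c - 12) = (c - 4)*(c + 2)*(c + 3)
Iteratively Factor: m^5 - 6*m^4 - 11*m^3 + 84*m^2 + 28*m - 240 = (m - 2)*(m^4 - 4*m^3 - 19*m^2 + 46*m + 120) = (m - 5)*(m - 2)*(m^3 + m^2 - 14*m - 24) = (m - 5)*(m - 2)*(m + 3)*(m^2 - 2*m - 8) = (m - 5)*(m - 4)*(m - 2)*(m + 3)*(m + 2)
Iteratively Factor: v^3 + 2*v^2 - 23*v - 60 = (v + 4)*(v^2 - 2*v - 15) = (v + 3)*(v + 4)*(v - 5)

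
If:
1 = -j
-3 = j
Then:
No Solution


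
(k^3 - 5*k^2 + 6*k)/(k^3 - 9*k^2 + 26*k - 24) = k/(k - 4)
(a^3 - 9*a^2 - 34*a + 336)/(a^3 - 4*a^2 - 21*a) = (a^2 - 2*a - 48)/(a*(a + 3))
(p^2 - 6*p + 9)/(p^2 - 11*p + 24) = (p - 3)/(p - 8)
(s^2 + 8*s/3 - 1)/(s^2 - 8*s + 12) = (s^2 + 8*s/3 - 1)/(s^2 - 8*s + 12)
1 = 1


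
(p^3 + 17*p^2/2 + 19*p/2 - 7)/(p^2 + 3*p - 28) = (p^2 + 3*p/2 - 1)/(p - 4)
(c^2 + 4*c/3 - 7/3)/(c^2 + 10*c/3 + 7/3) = (c - 1)/(c + 1)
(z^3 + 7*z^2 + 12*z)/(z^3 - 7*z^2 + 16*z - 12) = z*(z^2 + 7*z + 12)/(z^3 - 7*z^2 + 16*z - 12)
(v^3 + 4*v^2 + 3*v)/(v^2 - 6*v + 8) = v*(v^2 + 4*v + 3)/(v^2 - 6*v + 8)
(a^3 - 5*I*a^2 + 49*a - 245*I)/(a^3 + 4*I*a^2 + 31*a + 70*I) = (a - 7*I)/(a + 2*I)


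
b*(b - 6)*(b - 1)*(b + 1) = b^4 - 6*b^3 - b^2 + 6*b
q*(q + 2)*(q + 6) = q^3 + 8*q^2 + 12*q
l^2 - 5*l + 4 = (l - 4)*(l - 1)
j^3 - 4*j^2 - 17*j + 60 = (j - 5)*(j - 3)*(j + 4)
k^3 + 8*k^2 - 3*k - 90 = (k - 3)*(k + 5)*(k + 6)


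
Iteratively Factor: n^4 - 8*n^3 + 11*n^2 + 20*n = (n - 5)*(n^3 - 3*n^2 - 4*n) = n*(n - 5)*(n^2 - 3*n - 4) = n*(n - 5)*(n - 4)*(n + 1)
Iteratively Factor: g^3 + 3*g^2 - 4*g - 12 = (g + 3)*(g^2 - 4) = (g + 2)*(g + 3)*(g - 2)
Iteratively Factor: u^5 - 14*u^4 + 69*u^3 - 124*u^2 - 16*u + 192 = (u - 3)*(u^4 - 11*u^3 + 36*u^2 - 16*u - 64) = (u - 4)*(u - 3)*(u^3 - 7*u^2 + 8*u + 16) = (u - 4)^2*(u - 3)*(u^2 - 3*u - 4) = (u - 4)^2*(u - 3)*(u + 1)*(u - 4)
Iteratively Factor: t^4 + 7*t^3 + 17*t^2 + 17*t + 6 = (t + 1)*(t^3 + 6*t^2 + 11*t + 6) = (t + 1)*(t + 3)*(t^2 + 3*t + 2) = (t + 1)^2*(t + 3)*(t + 2)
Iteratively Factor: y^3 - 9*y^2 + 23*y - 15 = (y - 3)*(y^2 - 6*y + 5) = (y - 5)*(y - 3)*(y - 1)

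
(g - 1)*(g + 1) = g^2 - 1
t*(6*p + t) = 6*p*t + t^2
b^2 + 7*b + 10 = (b + 2)*(b + 5)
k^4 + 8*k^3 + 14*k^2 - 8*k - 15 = (k - 1)*(k + 1)*(k + 3)*(k + 5)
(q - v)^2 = q^2 - 2*q*v + v^2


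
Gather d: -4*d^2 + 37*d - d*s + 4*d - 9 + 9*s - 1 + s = -4*d^2 + d*(41 - s) + 10*s - 10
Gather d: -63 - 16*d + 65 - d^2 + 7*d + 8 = -d^2 - 9*d + 10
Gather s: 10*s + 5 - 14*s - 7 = -4*s - 2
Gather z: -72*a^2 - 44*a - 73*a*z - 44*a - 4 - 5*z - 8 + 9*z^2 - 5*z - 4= -72*a^2 - 88*a + 9*z^2 + z*(-73*a - 10) - 16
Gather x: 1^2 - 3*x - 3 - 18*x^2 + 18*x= -18*x^2 + 15*x - 2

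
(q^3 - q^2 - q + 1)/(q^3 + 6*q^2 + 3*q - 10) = (q^2 - 1)/(q^2 + 7*q + 10)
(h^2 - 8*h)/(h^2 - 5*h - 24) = h/(h + 3)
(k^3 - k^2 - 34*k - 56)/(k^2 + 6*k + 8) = k - 7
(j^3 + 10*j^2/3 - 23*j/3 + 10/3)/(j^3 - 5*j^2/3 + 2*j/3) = (j + 5)/j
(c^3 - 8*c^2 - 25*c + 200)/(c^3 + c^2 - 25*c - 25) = (c - 8)/(c + 1)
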